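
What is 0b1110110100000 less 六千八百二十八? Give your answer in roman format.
Convert 0b1110110100000 (binary) → 4096 + 2048 + 1024 + 256 + 128 + 32 = 7584 (decimal)
Convert 六千八百二十八 (Chinese numeral) → 6×1000 + 8×100 + 2×10 + 8 = 6828 (decimal)
Compute 7584 - 6828 = 756
Convert 756 (decimal) → 756 = 500 + 100 + 100 + 50 + 5 + 1 → DCCLVI (Roman numeral)
DCCLVI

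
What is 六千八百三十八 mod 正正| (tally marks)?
Convert 六千八百三十八 (Chinese numeral) → 6×1000 + 8×100 + 3×10 + 8 = 6838 (decimal)
Convert 正正| (tally marks) → 5 + 5 + 1 = 11 (decimal)
Compute 6838 mod 11 = 7
7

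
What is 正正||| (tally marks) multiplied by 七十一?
Convert 正正||| (tally marks) → 5 + 5 + 3 = 13 (decimal)
Convert 七十一 (Chinese numeral) → 7×10 + 1 = 71 (decimal)
Compute 13 × 71 = 923
923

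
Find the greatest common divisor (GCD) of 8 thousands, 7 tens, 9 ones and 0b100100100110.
Convert 8 thousands, 7 tens, 9 ones (place-value notation) → 8×1000 + 7×10 + 9 = 8079 (decimal)
Convert 0b100100100110 (binary) → 2048 + 256 + 32 + 4 + 2 = 2342 (decimal)
Compute gcd(8079, 2342) = 1
1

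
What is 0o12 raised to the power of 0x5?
Convert 0o12 (octal) → 1×8 + 2 = 10 (decimal)
Convert 0x5 (hexadecimal) → 5 (decimal)
Compute 10 ^ 5 = 100000
100000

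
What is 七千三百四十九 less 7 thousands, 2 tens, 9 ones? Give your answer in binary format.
Convert 七千三百四十九 (Chinese numeral) → 7×1000 + 3×100 + 4×10 + 9 = 7349 (decimal)
Convert 7 thousands, 2 tens, 9 ones (place-value notation) → 7×1000 + 2×10 + 9 = 7029 (decimal)
Compute 7349 - 7029 = 320
Convert 320 (decimal) → 320 = 256 + 64 → 0b101000000 (binary)
0b101000000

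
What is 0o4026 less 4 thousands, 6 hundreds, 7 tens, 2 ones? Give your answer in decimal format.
Convert 0o4026 (octal) → 4×512 + 2×8 + 6 = 2070 (decimal)
Convert 4 thousands, 6 hundreds, 7 tens, 2 ones (place-value notation) → 4×1000 + 6×100 + 7×10 + 2 = 4672 (decimal)
Compute 2070 - 4672 = -2602
-2602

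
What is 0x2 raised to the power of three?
Convert 0x2 (hexadecimal) → 2 (decimal)
Convert three (English words) → 3 (decimal)
Compute 2 ^ 3 = 8
8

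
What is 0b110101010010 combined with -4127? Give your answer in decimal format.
Convert 0b110101010010 (binary) → 2048 + 1024 + 256 + 64 + 16 + 2 = 3410 (decimal)
Compute 3410 + -4127 = -717
-717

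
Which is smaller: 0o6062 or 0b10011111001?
Convert 0o6062 (octal) → 6×512 + 6×8 + 2 = 3122 (decimal)
Convert 0b10011111001 (binary) → 1024 + 128 + 64 + 32 + 16 + 8 + 1 = 1273 (decimal)
Compare 3122 vs 1273: smaller = 1273
1273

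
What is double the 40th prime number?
The 40th prime number = 173
Compute 173 × 2 = 346
346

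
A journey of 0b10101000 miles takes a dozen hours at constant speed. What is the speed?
Convert 0b10101000 (binary) → 128 + 32 + 8 = 168 (decimal)
Convert a dozen (colloquial) → 12 (decimal)
Compute 168 ÷ 12 = 14
14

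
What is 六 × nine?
Convert 六 (Chinese numeral) → 6 (decimal)
Convert nine (English words) → 9 (decimal)
Compute 6 × 9 = 54
54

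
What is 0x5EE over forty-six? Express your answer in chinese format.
Convert 0x5EE (hexadecimal) → 5×256 + 14×16 + 14 = 1518 (decimal)
Convert forty-six (English words) → 46 (decimal)
Compute 1518 ÷ 46 = 33
Convert 33 (decimal) → 33 = 3×10 + 3 → 三十三 (Chinese numeral)
三十三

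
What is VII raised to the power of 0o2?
Convert VII (Roman numeral) → 5 + 1 + 1 = 7 (decimal)
Convert 0o2 (octal) → 2 (decimal)
Compute 7 ^ 2 = 49
49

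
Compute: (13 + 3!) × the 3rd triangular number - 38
Convert 3! (factorial) → 6 (decimal)
Convert the 3rd triangular number (triangular index) → 3×4/2 = 6 (decimal)
Expression in decimal: (13 + 6) × 6 - 38
Parentheses first: 13 + 6 = 19
Multiply: 19 × 6 = 114
Subtract: 114 - 38 = 76
76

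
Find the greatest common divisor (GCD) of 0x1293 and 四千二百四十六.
Convert 0x1293 (hexadecimal) → 1×4096 + 2×256 + 9×16 + 3 = 4755 (decimal)
Convert 四千二百四十六 (Chinese numeral) → 4×1000 + 2×100 + 4×10 + 6 = 4246 (decimal)
Compute gcd(4755, 4246) = 1
1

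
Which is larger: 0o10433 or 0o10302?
Convert 0o10433 (octal) → 1×4096 + 4×64 + 3×8 + 3 = 4379 (decimal)
Convert 0o10302 (octal) → 1×4096 + 3×64 + 2 = 4290 (decimal)
Compare 4379 vs 4290: larger = 4379
4379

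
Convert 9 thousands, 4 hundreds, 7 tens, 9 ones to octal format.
Convert 9 thousands, 4 hundreds, 7 tens, 9 ones (place-value notation) → 9×1000 + 4×100 + 7×10 + 9 = 9479 (decimal)
Convert 9479 (decimal) → 9479 = 2×4096 + 2×512 + 4×64 + 7 → 0o22407 (octal)
0o22407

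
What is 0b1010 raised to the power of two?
Convert 0b1010 (binary) → 8 + 2 = 10 (decimal)
Convert two (English words) → 2 (decimal)
Compute 10 ^ 2 = 100
100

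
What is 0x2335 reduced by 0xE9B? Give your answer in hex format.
Convert 0x2335 (hexadecimal) → 2×4096 + 3×256 + 3×16 + 5 = 9013 (decimal)
Convert 0xE9B (hexadecimal) → 14×256 + 9×16 + 11 = 3739 (decimal)
Compute 9013 - 3739 = 5274
Convert 5274 (decimal) → 5274 = 1×4096 + 4×256 + 9×16 + 10 → 0x149A (hexadecimal)
0x149A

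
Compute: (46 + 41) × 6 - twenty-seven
Convert twenty-seven (English words) → 27 (decimal)
Expression in decimal: (46 + 41) × 6 - 27
Parentheses first: 46 + 41 = 87
Multiply: 87 × 6 = 522
Subtract: 522 - 27 = 495
495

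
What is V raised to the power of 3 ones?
Convert V (Roman numeral) → 5 (decimal)
Convert 3 ones (place-value notation) → 3 (decimal)
Compute 5 ^ 3 = 125
125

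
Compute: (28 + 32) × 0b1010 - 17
Convert 0b1010 (binary) → 8 + 2 = 10 (decimal)
Expression in decimal: (28 + 32) × 10 - 17
Parentheses first: 28 + 32 = 60
Multiply: 60 × 10 = 600
Subtract: 600 - 17 = 583
583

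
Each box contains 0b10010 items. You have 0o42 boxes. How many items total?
Convert 0b10010 (binary) → 16 + 2 = 18 (decimal)
Convert 0o42 (octal) → 4×8 + 2 = 34 (decimal)
Compute 18 × 34 = 612
612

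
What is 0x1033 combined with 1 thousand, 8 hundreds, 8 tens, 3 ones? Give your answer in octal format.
Convert 0x1033 (hexadecimal) → 1×4096 + 3×16 + 3 = 4147 (decimal)
Convert 1 thousand, 8 hundreds, 8 tens, 3 ones (place-value notation) → 1×1000 + 8×100 + 8×10 + 3 = 1883 (decimal)
Compute 4147 + 1883 = 6030
Convert 6030 (decimal) → 6030 = 1×4096 + 3×512 + 6×64 + 1×8 + 6 → 0o13616 (octal)
0o13616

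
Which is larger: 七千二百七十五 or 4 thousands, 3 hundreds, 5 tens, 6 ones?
Convert 七千二百七十五 (Chinese numeral) → 7×1000 + 2×100 + 7×10 + 5 = 7275 (decimal)
Convert 4 thousands, 3 hundreds, 5 tens, 6 ones (place-value notation) → 4×1000 + 3×100 + 5×10 + 6 = 4356 (decimal)
Compare 7275 vs 4356: larger = 7275
7275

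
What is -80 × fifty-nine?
Convert fifty-nine (English words) → 59 (decimal)
Compute -80 × 59 = -4720
-4720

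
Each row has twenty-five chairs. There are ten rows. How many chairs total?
Convert twenty-five (English words) → 25 (decimal)
Convert ten (English words) → 10 (decimal)
Compute 25 × 10 = 250
250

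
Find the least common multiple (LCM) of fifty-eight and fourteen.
Convert fifty-eight (English words) → 58 (decimal)
Convert fourteen (English words) → 14 (decimal)
Compute lcm(58, 14) = 406
406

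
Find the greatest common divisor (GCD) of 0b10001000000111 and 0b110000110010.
Convert 0b10001000000111 (binary) → 8192 + 512 + 4 + 2 + 1 = 8711 (decimal)
Convert 0b110000110010 (binary) → 2048 + 1024 + 32 + 16 + 2 = 3122 (decimal)
Compute gcd(8711, 3122) = 1
1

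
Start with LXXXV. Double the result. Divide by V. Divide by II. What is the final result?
Convert LXXXV (Roman numeral) → 50 + 10 + 10 + 10 + 5 = 85 (decimal)
Start: 85
85 × 2 = 170
Convert V (Roman numeral) → 5 (decimal)
170 ÷ 5 = 34
Convert II (Roman numeral) → 1 + 1 = 2 (decimal)
34 ÷ 2 = 17
17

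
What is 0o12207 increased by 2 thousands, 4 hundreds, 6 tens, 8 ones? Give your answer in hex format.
Convert 0o12207 (octal) → 1×4096 + 2×512 + 2×64 + 7 = 5255 (decimal)
Convert 2 thousands, 4 hundreds, 6 tens, 8 ones (place-value notation) → 2×1000 + 4×100 + 6×10 + 8 = 2468 (decimal)
Compute 5255 + 2468 = 7723
Convert 7723 (decimal) → 7723 = 1×4096 + 14×256 + 2×16 + 11 → 0x1E2B (hexadecimal)
0x1E2B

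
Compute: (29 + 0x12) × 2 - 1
Convert 0x12 (hexadecimal) → 1×16 + 2 = 18 (decimal)
Expression in decimal: (29 + 18) × 2 - 1
Parentheses first: 29 + 18 = 47
Multiply: 47 × 2 = 94
Subtract: 94 - 1 = 93
93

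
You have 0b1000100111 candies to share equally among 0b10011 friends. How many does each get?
Convert 0b1000100111 (binary) → 512 + 32 + 4 + 2 + 1 = 551 (decimal)
Convert 0b10011 (binary) → 16 + 2 + 1 = 19 (decimal)
Compute 551 ÷ 19 = 29
29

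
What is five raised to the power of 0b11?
Convert five (English words) → 5 (decimal)
Convert 0b11 (binary) → 2 + 1 = 3 (decimal)
Compute 5 ^ 3 = 125
125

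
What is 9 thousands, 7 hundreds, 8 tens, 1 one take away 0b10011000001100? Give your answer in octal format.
Convert 9 thousands, 7 hundreds, 8 tens, 1 one (place-value notation) → 9×1000 + 7×100 + 8×10 + 1 = 9781 (decimal)
Convert 0b10011000001100 (binary) → 8192 + 1024 + 512 + 8 + 4 = 9740 (decimal)
Compute 9781 - 9740 = 41
Convert 41 (decimal) → 41 = 5×8 + 1 → 0o51 (octal)
0o51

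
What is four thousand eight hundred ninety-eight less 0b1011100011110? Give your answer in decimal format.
Convert four thousand eight hundred ninety-eight (English words) → 4×1000 + 8×100 + 98 = 4898 (decimal)
Convert 0b1011100011110 (binary) → 4096 + 1024 + 512 + 256 + 16 + 8 + 4 + 2 = 5918 (decimal)
Compute 4898 - 5918 = -1020
-1020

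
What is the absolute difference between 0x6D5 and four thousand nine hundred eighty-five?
Convert 0x6D5 (hexadecimal) → 6×256 + 13×16 + 5 = 1749 (decimal)
Convert four thousand nine hundred eighty-five (English words) → 4×1000 + 9×100 + 85 = 4985 (decimal)
Compute |1749 - 4985| = 3236
3236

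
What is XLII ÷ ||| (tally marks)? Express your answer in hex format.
Convert XLII (Roman numeral) → 40 + 1 + 1 = 42 (decimal)
Convert ||| (tally marks) → 3 (decimal)
Compute 42 ÷ 3 = 14
Convert 14 (decimal) → 0xE (hexadecimal)
0xE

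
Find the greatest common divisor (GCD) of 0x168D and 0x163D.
Convert 0x168D (hexadecimal) → 1×4096 + 6×256 + 8×16 + 13 = 5773 (decimal)
Convert 0x163D (hexadecimal) → 1×4096 + 6×256 + 3×16 + 13 = 5693 (decimal)
Compute gcd(5773, 5693) = 1
1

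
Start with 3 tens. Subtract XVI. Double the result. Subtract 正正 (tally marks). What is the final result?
Convert 3 tens (place-value notation) → 3×10 = 30 (decimal)
Start: 30
Convert XVI (Roman numeral) → 10 + 5 + 1 = 16 (decimal)
30 - 16 = 14
14 × 2 = 28
Convert 正正 (tally marks) → 5 + 5 = 10 (decimal)
28 - 10 = 18
18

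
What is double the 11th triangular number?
The 11th triangular number = 11×12/2 = 66
Compute 66 × 2 = 132
132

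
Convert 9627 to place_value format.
Convert 9627 (decimal) → 9627 = 9×1000 + 6×100 + 2×10 + 7 → 9 thousands, 6 hundreds, 2 tens, 7 ones (place-value notation)
9 thousands, 6 hundreds, 2 tens, 7 ones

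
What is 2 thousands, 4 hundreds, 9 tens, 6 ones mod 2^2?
Convert 2 thousands, 4 hundreds, 9 tens, 6 ones (place-value notation) → 2×1000 + 4×100 + 9×10 + 6 = 2496 (decimal)
Convert 2^2 (power) → 4 (decimal)
Compute 2496 mod 4 = 0
0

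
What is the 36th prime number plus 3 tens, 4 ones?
The 36th prime number = 151
Convert 3 tens, 4 ones (place-value notation) → 3×10 + 4 = 34 (decimal)
Compute 151 + 34 = 185
185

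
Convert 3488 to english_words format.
Convert 3488 (decimal) → 3488 = 3×1000 + 4×100 + 88 → three thousand four hundred eighty-eight (English words)
three thousand four hundred eighty-eight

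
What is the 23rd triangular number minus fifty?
The 23rd triangular number = 23×24/2 = 276
Convert fifty (English words) → 50 (decimal)
Compute 276 - 50 = 226
226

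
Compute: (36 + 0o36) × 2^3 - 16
Convert 0o36 (octal) → 3×8 + 6 = 30 (decimal)
Convert 2^3 (power) → 8 (decimal)
Expression in decimal: (36 + 30) × 8 - 16
Parentheses first: 36 + 30 = 66
Multiply: 66 × 8 = 528
Subtract: 528 - 16 = 512
512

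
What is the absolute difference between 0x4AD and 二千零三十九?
Convert 0x4AD (hexadecimal) → 4×256 + 10×16 + 13 = 1197 (decimal)
Convert 二千零三十九 (Chinese numeral) → 2×1000 + 3×10 + 9 = 2039 (decimal)
Compute |1197 - 2039| = 842
842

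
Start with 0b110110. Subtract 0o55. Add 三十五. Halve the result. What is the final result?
Convert 0b110110 (binary) → 32 + 16 + 4 + 2 = 54 (decimal)
Start: 54
Convert 0o55 (octal) → 5×8 + 5 = 45 (decimal)
54 - 45 = 9
Convert 三十五 (Chinese numeral) → 3×10 + 5 = 35 (decimal)
9 + 35 = 44
44 ÷ 2 = 22
22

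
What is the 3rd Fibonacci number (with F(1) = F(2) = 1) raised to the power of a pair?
Convert the 3rd Fibonacci number (with F(1) = F(2) = 1) (Fibonacci index) → 1, 1, 2 → 2 (decimal)
Convert a pair (colloquial) → 2 (decimal)
Compute 2 ^ 2 = 4
4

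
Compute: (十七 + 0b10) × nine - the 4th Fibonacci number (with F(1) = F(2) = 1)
Convert 十七 (Chinese numeral) → 1×10 + 7 = 17 (decimal)
Convert 0b10 (binary) → 2 (decimal)
Convert nine (English words) → 9 (decimal)
Convert the 4th Fibonacci number (with F(1) = F(2) = 1) (Fibonacci index) → 1, 1, 2, 3 → 3 (decimal)
Expression in decimal: (17 + 2) × 9 - 3
Parentheses first: 17 + 2 = 19
Multiply: 19 × 9 = 171
Subtract: 171 - 3 = 168
168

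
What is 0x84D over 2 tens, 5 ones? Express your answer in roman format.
Convert 0x84D (hexadecimal) → 8×256 + 4×16 + 13 = 2125 (decimal)
Convert 2 tens, 5 ones (place-value notation) → 2×10 + 5 = 25 (decimal)
Compute 2125 ÷ 25 = 85
Convert 85 (decimal) → 85 = 50 + 10 + 10 + 10 + 5 → LXXXV (Roman numeral)
LXXXV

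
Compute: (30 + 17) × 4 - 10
Parentheses first: 30 + 17 = 47
Multiply: 47 × 4 = 188
Subtract: 188 - 10 = 178
178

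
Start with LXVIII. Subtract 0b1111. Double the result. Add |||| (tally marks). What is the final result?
Convert LXVIII (Roman numeral) → 50 + 10 + 5 + 1 + 1 + 1 = 68 (decimal)
Start: 68
Convert 0b1111 (binary) → 8 + 4 + 2 + 1 = 15 (decimal)
68 - 15 = 53
53 × 2 = 106
Convert |||| (tally marks) → 4 (decimal)
106 + 4 = 110
110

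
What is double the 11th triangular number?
The 11th triangular number = 11×12/2 = 66
Compute 66 × 2 = 132
132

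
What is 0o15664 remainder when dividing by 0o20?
Convert 0o15664 (octal) → 1×4096 + 5×512 + 6×64 + 6×8 + 4 = 7092 (decimal)
Convert 0o20 (octal) → 2×8 = 16 (decimal)
Compute 7092 mod 16 = 4
4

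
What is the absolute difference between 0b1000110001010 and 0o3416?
Convert 0b1000110001010 (binary) → 4096 + 256 + 128 + 8 + 2 = 4490 (decimal)
Convert 0o3416 (octal) → 3×512 + 4×64 + 1×8 + 6 = 1806 (decimal)
Compute |4490 - 1806| = 2684
2684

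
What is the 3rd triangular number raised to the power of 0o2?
Convert the 3rd triangular number (triangular index) → 3×4/2 = 6 (decimal)
Convert 0o2 (octal) → 2 (decimal)
Compute 6 ^ 2 = 36
36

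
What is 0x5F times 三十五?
Convert 0x5F (hexadecimal) → 5×16 + 15 = 95 (decimal)
Convert 三十五 (Chinese numeral) → 3×10 + 5 = 35 (decimal)
Compute 95 × 35 = 3325
3325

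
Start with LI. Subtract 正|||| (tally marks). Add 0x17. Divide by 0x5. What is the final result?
Convert LI (Roman numeral) → 50 + 1 = 51 (decimal)
Start: 51
Convert 正|||| (tally marks) → 5 + 4 = 9 (decimal)
51 - 9 = 42
Convert 0x17 (hexadecimal) → 1×16 + 7 = 23 (decimal)
42 + 23 = 65
Convert 0x5 (hexadecimal) → 5 (decimal)
65 ÷ 5 = 13
13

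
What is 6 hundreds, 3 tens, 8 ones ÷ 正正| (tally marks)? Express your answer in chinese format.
Convert 6 hundreds, 3 tens, 8 ones (place-value notation) → 6×100 + 3×10 + 8 = 638 (decimal)
Convert 正正| (tally marks) → 5 + 5 + 1 = 11 (decimal)
Compute 638 ÷ 11 = 58
Convert 58 (decimal) → 58 = 5×10 + 8 → 五十八 (Chinese numeral)
五十八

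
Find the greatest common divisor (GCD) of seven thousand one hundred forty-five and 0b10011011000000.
Convert seven thousand one hundred forty-five (English words) → 7×1000 + 1×100 + 45 = 7145 (decimal)
Convert 0b10011011000000 (binary) → 8192 + 1024 + 512 + 128 + 64 = 9920 (decimal)
Compute gcd(7145, 9920) = 5
5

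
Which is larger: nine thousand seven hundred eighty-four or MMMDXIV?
Convert nine thousand seven hundred eighty-four (English words) → 9×1000 + 7×100 + 84 = 9784 (decimal)
Convert MMMDXIV (Roman numeral) → 1000 + 1000 + 1000 + 500 + 10 + 4 = 3514 (decimal)
Compare 9784 vs 3514: larger = 9784
9784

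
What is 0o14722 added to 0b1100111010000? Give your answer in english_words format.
Convert 0o14722 (octal) → 1×4096 + 4×512 + 7×64 + 2×8 + 2 = 6610 (decimal)
Convert 0b1100111010000 (binary) → 4096 + 2048 + 256 + 128 + 64 + 16 = 6608 (decimal)
Compute 6610 + 6608 = 13218
Convert 13218 (decimal) → 13218 = 13×1000 + 2×100 + 18 → thirteen thousand two hundred eighteen (English words)
thirteen thousand two hundred eighteen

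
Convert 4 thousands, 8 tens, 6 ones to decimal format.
Convert 4 thousands, 8 tens, 6 ones (place-value notation) → 4×1000 + 8×10 + 6 = 4086 (decimal)
4086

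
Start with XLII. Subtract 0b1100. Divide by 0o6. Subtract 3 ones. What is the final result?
Convert XLII (Roman numeral) → 40 + 1 + 1 = 42 (decimal)
Start: 42
Convert 0b1100 (binary) → 8 + 4 = 12 (decimal)
42 - 12 = 30
Convert 0o6 (octal) → 6 (decimal)
30 ÷ 6 = 5
Convert 3 ones (place-value notation) → 3 (decimal)
5 - 3 = 2
2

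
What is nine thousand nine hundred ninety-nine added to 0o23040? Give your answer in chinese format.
Convert nine thousand nine hundred ninety-nine (English words) → 9×1000 + 9×100 + 99 = 9999 (decimal)
Convert 0o23040 (octal) → 2×4096 + 3×512 + 4×8 = 9760 (decimal)
Compute 9999 + 9760 = 19759
Convert 19759 (decimal) → 19759 = 1×10000 + 9×1000 + 7×100 + 5×10 + 9 → 一万九千七百五十九 (Chinese numeral)
一万九千七百五十九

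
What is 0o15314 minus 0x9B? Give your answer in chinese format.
Convert 0o15314 (octal) → 1×4096 + 5×512 + 3×64 + 1×8 + 4 = 6860 (decimal)
Convert 0x9B (hexadecimal) → 9×16 + 11 = 155 (decimal)
Compute 6860 - 155 = 6705
Convert 6705 (decimal) → 6705 = 6×1000 + 7×100 + 5 → 六千七百零五 (Chinese numeral)
六千七百零五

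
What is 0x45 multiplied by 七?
Convert 0x45 (hexadecimal) → 4×16 + 5 = 69 (decimal)
Convert 七 (Chinese numeral) → 7 (decimal)
Compute 69 × 7 = 483
483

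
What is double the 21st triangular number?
The 21st triangular number = 21×22/2 = 231
Compute 231 × 2 = 462
462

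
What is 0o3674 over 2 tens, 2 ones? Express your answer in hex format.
Convert 0o3674 (octal) → 3×512 + 6×64 + 7×8 + 4 = 1980 (decimal)
Convert 2 tens, 2 ones (place-value notation) → 2×10 + 2 = 22 (decimal)
Compute 1980 ÷ 22 = 90
Convert 90 (decimal) → 90 = 5×16 + 10 → 0x5A (hexadecimal)
0x5A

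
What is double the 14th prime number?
The 14th prime number = 43
Compute 43 × 2 = 86
86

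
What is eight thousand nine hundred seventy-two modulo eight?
Convert eight thousand nine hundred seventy-two (English words) → 8×1000 + 9×100 + 72 = 8972 (decimal)
Convert eight (English words) → 8 (decimal)
Compute 8972 mod 8 = 4
4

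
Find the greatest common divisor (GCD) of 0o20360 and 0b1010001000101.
Convert 0o20360 (octal) → 2×4096 + 3×64 + 6×8 = 8432 (decimal)
Convert 0b1010001000101 (binary) → 4096 + 1024 + 64 + 4 + 1 = 5189 (decimal)
Compute gcd(8432, 5189) = 1
1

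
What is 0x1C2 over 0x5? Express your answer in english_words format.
Convert 0x1C2 (hexadecimal) → 1×256 + 12×16 + 2 = 450 (decimal)
Convert 0x5 (hexadecimal) → 5 (decimal)
Compute 450 ÷ 5 = 90
Convert 90 (decimal) → ninety (English words)
ninety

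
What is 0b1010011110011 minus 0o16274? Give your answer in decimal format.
Convert 0b1010011110011 (binary) → 4096 + 1024 + 128 + 64 + 32 + 16 + 2 + 1 = 5363 (decimal)
Convert 0o16274 (octal) → 1×4096 + 6×512 + 2×64 + 7×8 + 4 = 7356 (decimal)
Compute 5363 - 7356 = -1993
-1993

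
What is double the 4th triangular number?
The 4th triangular number = 4×5/2 = 10
Compute 10 × 2 = 20
20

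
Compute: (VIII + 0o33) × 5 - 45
Convert VIII (Roman numeral) → 5 + 1 + 1 + 1 = 8 (decimal)
Convert 0o33 (octal) → 3×8 + 3 = 27 (decimal)
Expression in decimal: (8 + 27) × 5 - 45
Parentheses first: 8 + 27 = 35
Multiply: 35 × 5 = 175
Subtract: 175 - 45 = 130
130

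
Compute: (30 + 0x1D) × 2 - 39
Convert 0x1D (hexadecimal) → 1×16 + 13 = 29 (decimal)
Expression in decimal: (30 + 29) × 2 - 39
Parentheses first: 30 + 29 = 59
Multiply: 59 × 2 = 118
Subtract: 118 - 39 = 79
79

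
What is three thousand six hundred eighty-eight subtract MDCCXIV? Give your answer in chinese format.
Convert three thousand six hundred eighty-eight (English words) → 3×1000 + 6×100 + 88 = 3688 (decimal)
Convert MDCCXIV (Roman numeral) → 1000 + 500 + 100 + 100 + 10 + 4 = 1714 (decimal)
Compute 3688 - 1714 = 1974
Convert 1974 (decimal) → 1974 = 1×1000 + 9×100 + 7×10 + 4 → 一千九百七十四 (Chinese numeral)
一千九百七十四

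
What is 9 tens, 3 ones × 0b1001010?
Convert 9 tens, 3 ones (place-value notation) → 9×10 + 3 = 93 (decimal)
Convert 0b1001010 (binary) → 64 + 8 + 2 = 74 (decimal)
Compute 93 × 74 = 6882
6882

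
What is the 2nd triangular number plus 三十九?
The 2nd triangular number = 2×3/2 = 3
Convert 三十九 (Chinese numeral) → 3×10 + 9 = 39 (decimal)
Compute 3 + 39 = 42
42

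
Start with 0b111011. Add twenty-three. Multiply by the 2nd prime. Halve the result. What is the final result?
Convert 0b111011 (binary) → 32 + 16 + 8 + 2 + 1 = 59 (decimal)
Start: 59
Convert twenty-three (English words) → 23 (decimal)
59 + 23 = 82
Convert the 2nd prime (prime index) → 3 (decimal)
82 × 3 = 246
246 ÷ 2 = 123
123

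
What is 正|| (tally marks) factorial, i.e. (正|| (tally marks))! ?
Convert 正|| (tally marks) → 5 + 2 = 7 (decimal)
Compute 7! = 5040
5040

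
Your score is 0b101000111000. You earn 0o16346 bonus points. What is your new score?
Convert 0b101000111000 (binary) → 2048 + 512 + 32 + 16 + 8 = 2616 (decimal)
Convert 0o16346 (octal) → 1×4096 + 6×512 + 3×64 + 4×8 + 6 = 7398 (decimal)
Compute 2616 + 7398 = 10014
10014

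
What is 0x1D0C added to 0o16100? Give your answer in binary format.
Convert 0x1D0C (hexadecimal) → 1×4096 + 13×256 + 12 = 7436 (decimal)
Convert 0o16100 (octal) → 1×4096 + 6×512 + 1×64 = 7232 (decimal)
Compute 7436 + 7232 = 14668
Convert 14668 (decimal) → 14668 = 8192 + 4096 + 2048 + 256 + 64 + 8 + 4 → 0b11100101001100 (binary)
0b11100101001100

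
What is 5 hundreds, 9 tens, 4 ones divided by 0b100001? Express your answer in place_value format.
Convert 5 hundreds, 9 tens, 4 ones (place-value notation) → 5×100 + 9×10 + 4 = 594 (decimal)
Convert 0b100001 (binary) → 32 + 1 = 33 (decimal)
Compute 594 ÷ 33 = 18
Convert 18 (decimal) → 18 = 1×10 + 8 → 1 ten, 8 ones (place-value notation)
1 ten, 8 ones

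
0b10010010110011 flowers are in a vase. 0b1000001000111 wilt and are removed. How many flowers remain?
Convert 0b10010010110011 (binary) → 8192 + 1024 + 128 + 32 + 16 + 2 + 1 = 9395 (decimal)
Convert 0b1000001000111 (binary) → 4096 + 64 + 4 + 2 + 1 = 4167 (decimal)
Compute 9395 - 4167 = 5228
5228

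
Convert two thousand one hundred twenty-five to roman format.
Convert two thousand one hundred twenty-five (English words) → 2×1000 + 1×100 + 25 = 2125 (decimal)
Convert 2125 (decimal) → 2125 = 1000 + 1000 + 100 + 10 + 10 + 5 → MMCXXV (Roman numeral)
MMCXXV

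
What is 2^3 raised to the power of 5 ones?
Convert 2^3 (power) → 8 (decimal)
Convert 5 ones (place-value notation) → 5 (decimal)
Compute 8 ^ 5 = 32768
32768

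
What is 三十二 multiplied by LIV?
Convert 三十二 (Chinese numeral) → 3×10 + 2 = 32 (decimal)
Convert LIV (Roman numeral) → 50 + 4 = 54 (decimal)
Compute 32 × 54 = 1728
1728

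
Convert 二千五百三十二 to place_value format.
Convert 二千五百三十二 (Chinese numeral) → 2×1000 + 5×100 + 3×10 + 2 = 2532 (decimal)
Convert 2532 (decimal) → 2532 = 2×1000 + 5×100 + 3×10 + 2 → 2 thousands, 5 hundreds, 3 tens, 2 ones (place-value notation)
2 thousands, 5 hundreds, 3 tens, 2 ones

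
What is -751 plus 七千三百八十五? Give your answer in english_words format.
Convert 七千三百八十五 (Chinese numeral) → 7×1000 + 3×100 + 8×10 + 5 = 7385 (decimal)
Compute -751 + 7385 = 6634
Convert 6634 (decimal) → 6634 = 6×1000 + 6×100 + 34 → six thousand six hundred thirty-four (English words)
six thousand six hundred thirty-four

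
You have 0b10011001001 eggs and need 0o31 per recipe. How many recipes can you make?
Convert 0b10011001001 (binary) → 1024 + 128 + 64 + 8 + 1 = 1225 (decimal)
Convert 0o31 (octal) → 3×8 + 1 = 25 (decimal)
Compute 1225 ÷ 25 = 49
49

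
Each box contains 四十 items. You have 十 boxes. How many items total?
Convert 四十 (Chinese numeral) → 4×10 = 40 (decimal)
Convert 十 (Chinese numeral) → 1×10 = 10 (decimal)
Compute 40 × 10 = 400
400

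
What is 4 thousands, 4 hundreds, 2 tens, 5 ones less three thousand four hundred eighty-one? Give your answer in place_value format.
Convert 4 thousands, 4 hundreds, 2 tens, 5 ones (place-value notation) → 4×1000 + 4×100 + 2×10 + 5 = 4425 (decimal)
Convert three thousand four hundred eighty-one (English words) → 3×1000 + 4×100 + 81 = 3481 (decimal)
Compute 4425 - 3481 = 944
Convert 944 (decimal) → 944 = 9×100 + 4×10 + 4 → 9 hundreds, 4 tens, 4 ones (place-value notation)
9 hundreds, 4 tens, 4 ones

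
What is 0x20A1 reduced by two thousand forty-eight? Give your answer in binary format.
Convert 0x20A1 (hexadecimal) → 2×4096 + 10×16 + 1 = 8353 (decimal)
Convert two thousand forty-eight (English words) → 2×1000 + 48 = 2048 (decimal)
Compute 8353 - 2048 = 6305
Convert 6305 (decimal) → 6305 = 4096 + 2048 + 128 + 32 + 1 → 0b1100010100001 (binary)
0b1100010100001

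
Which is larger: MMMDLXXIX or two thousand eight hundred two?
Convert MMMDLXXIX (Roman numeral) → 1000 + 1000 + 1000 + 500 + 50 + 10 + 10 + 9 = 3579 (decimal)
Convert two thousand eight hundred two (English words) → 2×1000 + 8×100 + 2 = 2802 (decimal)
Compare 3579 vs 2802: larger = 3579
3579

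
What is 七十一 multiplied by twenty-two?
Convert 七十一 (Chinese numeral) → 7×10 + 1 = 71 (decimal)
Convert twenty-two (English words) → 22 (decimal)
Compute 71 × 22 = 1562
1562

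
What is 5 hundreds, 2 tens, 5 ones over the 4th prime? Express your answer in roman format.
Convert 5 hundreds, 2 tens, 5 ones (place-value notation) → 5×100 + 2×10 + 5 = 525 (decimal)
Convert the 4th prime (prime index) → 7 (decimal)
Compute 525 ÷ 7 = 75
Convert 75 (decimal) → 75 = 50 + 10 + 10 + 5 → LXXV (Roman numeral)
LXXV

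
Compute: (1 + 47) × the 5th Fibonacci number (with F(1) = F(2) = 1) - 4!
Convert the 5th Fibonacci number (with F(1) = F(2) = 1) (Fibonacci index) → 1, 1, 2, 3, 5 → 5 (decimal)
Convert 4! (factorial) → 24 (decimal)
Expression in decimal: (1 + 47) × 5 - 24
Parentheses first: 1 + 47 = 48
Multiply: 48 × 5 = 240
Subtract: 240 - 24 = 216
216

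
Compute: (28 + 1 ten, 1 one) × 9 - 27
Convert 1 ten, 1 one (place-value notation) → 1×10 + 1 = 11 (decimal)
Expression in decimal: (28 + 11) × 9 - 27
Parentheses first: 28 + 11 = 39
Multiply: 39 × 9 = 351
Subtract: 351 - 27 = 324
324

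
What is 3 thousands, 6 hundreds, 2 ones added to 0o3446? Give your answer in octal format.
Convert 3 thousands, 6 hundreds, 2 ones (place-value notation) → 3×1000 + 6×100 + 2 = 3602 (decimal)
Convert 0o3446 (octal) → 3×512 + 4×64 + 4×8 + 6 = 1830 (decimal)
Compute 3602 + 1830 = 5432
Convert 5432 (decimal) → 5432 = 1×4096 + 2×512 + 4×64 + 7×8 → 0o12470 (octal)
0o12470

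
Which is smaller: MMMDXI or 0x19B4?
Convert MMMDXI (Roman numeral) → 1000 + 1000 + 1000 + 500 + 10 + 1 = 3511 (decimal)
Convert 0x19B4 (hexadecimal) → 1×4096 + 9×256 + 11×16 + 4 = 6580 (decimal)
Compare 3511 vs 6580: smaller = 3511
3511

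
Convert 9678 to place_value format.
Convert 9678 (decimal) → 9678 = 9×1000 + 6×100 + 7×10 + 8 → 9 thousands, 6 hundreds, 7 tens, 8 ones (place-value notation)
9 thousands, 6 hundreds, 7 tens, 8 ones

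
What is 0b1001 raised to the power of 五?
Convert 0b1001 (binary) → 8 + 1 = 9 (decimal)
Convert 五 (Chinese numeral) → 5 (decimal)
Compute 9 ^ 5 = 59049
59049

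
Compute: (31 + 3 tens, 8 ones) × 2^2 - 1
Convert 3 tens, 8 ones (place-value notation) → 3×10 + 8 = 38 (decimal)
Convert 2^2 (power) → 4 (decimal)
Expression in decimal: (31 + 38) × 4 - 1
Parentheses first: 31 + 38 = 69
Multiply: 69 × 4 = 276
Subtract: 276 - 1 = 275
275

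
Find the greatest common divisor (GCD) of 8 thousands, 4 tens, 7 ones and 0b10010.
Convert 8 thousands, 4 tens, 7 ones (place-value notation) → 8×1000 + 4×10 + 7 = 8047 (decimal)
Convert 0b10010 (binary) → 16 + 2 = 18 (decimal)
Compute gcd(8047, 18) = 1
1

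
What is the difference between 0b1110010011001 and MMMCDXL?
Convert 0b1110010011001 (binary) → 4096 + 2048 + 1024 + 128 + 16 + 8 + 1 = 7321 (decimal)
Convert MMMCDXL (Roman numeral) → 1000 + 1000 + 1000 + 400 + 40 = 3440 (decimal)
Difference: |7321 - 3440| = 3881
3881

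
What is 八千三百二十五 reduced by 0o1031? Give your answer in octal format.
Convert 八千三百二十五 (Chinese numeral) → 8×1000 + 3×100 + 2×10 + 5 = 8325 (decimal)
Convert 0o1031 (octal) → 1×512 + 3×8 + 1 = 537 (decimal)
Compute 8325 - 537 = 7788
Convert 7788 (decimal) → 7788 = 1×4096 + 7×512 + 1×64 + 5×8 + 4 → 0o17154 (octal)
0o17154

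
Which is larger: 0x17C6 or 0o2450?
Convert 0x17C6 (hexadecimal) → 1×4096 + 7×256 + 12×16 + 6 = 6086 (decimal)
Convert 0o2450 (octal) → 2×512 + 4×64 + 5×8 = 1320 (decimal)
Compare 6086 vs 1320: larger = 6086
6086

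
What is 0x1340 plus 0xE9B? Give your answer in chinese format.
Convert 0x1340 (hexadecimal) → 1×4096 + 3×256 + 4×16 = 4928 (decimal)
Convert 0xE9B (hexadecimal) → 14×256 + 9×16 + 11 = 3739 (decimal)
Compute 4928 + 3739 = 8667
Convert 8667 (decimal) → 8667 = 8×1000 + 6×100 + 6×10 + 7 → 八千六百六十七 (Chinese numeral)
八千六百六十七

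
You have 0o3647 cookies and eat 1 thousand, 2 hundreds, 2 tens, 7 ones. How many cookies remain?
Convert 0o3647 (octal) → 3×512 + 6×64 + 4×8 + 7 = 1959 (decimal)
Convert 1 thousand, 2 hundreds, 2 tens, 7 ones (place-value notation) → 1×1000 + 2×100 + 2×10 + 7 = 1227 (decimal)
Compute 1959 - 1227 = 732
732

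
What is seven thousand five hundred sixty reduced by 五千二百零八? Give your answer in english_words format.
Convert seven thousand five hundred sixty (English words) → 7×1000 + 5×100 + 60 = 7560 (decimal)
Convert 五千二百零八 (Chinese numeral) → 5×1000 + 2×100 + 8 = 5208 (decimal)
Compute 7560 - 5208 = 2352
Convert 2352 (decimal) → 2352 = 2×1000 + 3×100 + 52 → two thousand three hundred fifty-two (English words)
two thousand three hundred fifty-two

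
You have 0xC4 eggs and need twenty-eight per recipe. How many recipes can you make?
Convert 0xC4 (hexadecimal) → 12×16 + 4 = 196 (decimal)
Convert twenty-eight (English words) → 28 (decimal)
Compute 196 ÷ 28 = 7
7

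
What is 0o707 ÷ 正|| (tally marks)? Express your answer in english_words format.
Convert 0o707 (octal) → 7×64 + 7 = 455 (decimal)
Convert 正|| (tally marks) → 5 + 2 = 7 (decimal)
Compute 455 ÷ 7 = 65
Convert 65 (decimal) → sixty-five (English words)
sixty-five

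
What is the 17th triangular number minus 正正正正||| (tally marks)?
The 17th triangular number = 17×18/2 = 153
Convert 正正正正||| (tally marks) → 5 + 5 + 5 + 5 + 3 = 23 (decimal)
Compute 153 - 23 = 130
130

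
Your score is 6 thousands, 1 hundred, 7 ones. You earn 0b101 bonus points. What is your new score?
Convert 6 thousands, 1 hundred, 7 ones (place-value notation) → 6×1000 + 1×100 + 7 = 6107 (decimal)
Convert 0b101 (binary) → 4 + 1 = 5 (decimal)
Compute 6107 + 5 = 6112
6112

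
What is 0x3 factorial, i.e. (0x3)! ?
Convert 0x3 (hexadecimal) → 3 (decimal)
Compute 3! = 6
6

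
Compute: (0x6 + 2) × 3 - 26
Convert 0x6 (hexadecimal) → 6 (decimal)
Expression in decimal: (6 + 2) × 3 - 26
Parentheses first: 6 + 2 = 8
Multiply: 8 × 3 = 24
Subtract: 24 - 26 = -2
-2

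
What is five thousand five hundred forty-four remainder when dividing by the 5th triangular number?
Convert five thousand five hundred forty-four (English words) → 5×1000 + 5×100 + 44 = 5544 (decimal)
Convert the 5th triangular number (triangular index) → 5×6/2 = 15 (decimal)
Compute 5544 mod 15 = 9
9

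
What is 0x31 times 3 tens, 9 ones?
Convert 0x31 (hexadecimal) → 3×16 + 1 = 49 (decimal)
Convert 3 tens, 9 ones (place-value notation) → 3×10 + 9 = 39 (decimal)
Compute 49 × 39 = 1911
1911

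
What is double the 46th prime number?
The 46th prime number = 199
Compute 199 × 2 = 398
398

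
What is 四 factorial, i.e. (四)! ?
Convert 四 (Chinese numeral) → 4 (decimal)
Compute 4! = 24
24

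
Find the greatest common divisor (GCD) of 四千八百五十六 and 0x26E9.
Convert 四千八百五十六 (Chinese numeral) → 4×1000 + 8×100 + 5×10 + 6 = 4856 (decimal)
Convert 0x26E9 (hexadecimal) → 2×4096 + 6×256 + 14×16 + 9 = 9961 (decimal)
Compute gcd(4856, 9961) = 1
1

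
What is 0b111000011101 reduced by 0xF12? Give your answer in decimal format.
Convert 0b111000011101 (binary) → 2048 + 1024 + 512 + 16 + 8 + 4 + 1 = 3613 (decimal)
Convert 0xF12 (hexadecimal) → 15×256 + 1×16 + 2 = 3858 (decimal)
Compute 3613 - 3858 = -245
-245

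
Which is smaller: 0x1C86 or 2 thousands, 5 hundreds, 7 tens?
Convert 0x1C86 (hexadecimal) → 1×4096 + 12×256 + 8×16 + 6 = 7302 (decimal)
Convert 2 thousands, 5 hundreds, 7 tens (place-value notation) → 2×1000 + 5×100 + 7×10 = 2570 (decimal)
Compare 7302 vs 2570: smaller = 2570
2570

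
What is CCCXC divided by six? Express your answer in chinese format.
Convert CCCXC (Roman numeral) → 100 + 100 + 100 + 90 = 390 (decimal)
Convert six (English words) → 6 (decimal)
Compute 390 ÷ 6 = 65
Convert 65 (decimal) → 65 = 6×10 + 5 → 六十五 (Chinese numeral)
六十五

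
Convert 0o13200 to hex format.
Convert 0o13200 (octal) → 1×4096 + 3×512 + 2×64 = 5760 (decimal)
Convert 5760 (decimal) → 5760 = 1×4096 + 6×256 + 8×16 → 0x1680 (hexadecimal)
0x1680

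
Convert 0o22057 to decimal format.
Convert 0o22057 (octal) → 2×4096 + 2×512 + 5×8 + 7 = 9263 (decimal)
9263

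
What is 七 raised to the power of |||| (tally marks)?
Convert 七 (Chinese numeral) → 7 (decimal)
Convert |||| (tally marks) → 4 (decimal)
Compute 7 ^ 4 = 2401
2401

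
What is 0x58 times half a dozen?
Convert 0x58 (hexadecimal) → 5×16 + 8 = 88 (decimal)
Convert half a dozen (colloquial) → 6 (decimal)
Compute 88 × 6 = 528
528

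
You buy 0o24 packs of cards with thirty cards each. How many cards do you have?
Convert thirty (English words) → 30 (decimal)
Convert 0o24 (octal) → 2×8 + 4 = 20 (decimal)
Compute 30 × 20 = 600
600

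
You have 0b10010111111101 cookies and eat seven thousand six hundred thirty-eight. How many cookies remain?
Convert 0b10010111111101 (binary) → 8192 + 1024 + 256 + 128 + 64 + 32 + 16 + 8 + 4 + 1 = 9725 (decimal)
Convert seven thousand six hundred thirty-eight (English words) → 7×1000 + 6×100 + 38 = 7638 (decimal)
Compute 9725 - 7638 = 2087
2087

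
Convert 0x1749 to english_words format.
Convert 0x1749 (hexadecimal) → 1×4096 + 7×256 + 4×16 + 9 = 5961 (decimal)
Convert 5961 (decimal) → 5961 = 5×1000 + 9×100 + 61 → five thousand nine hundred sixty-one (English words)
five thousand nine hundred sixty-one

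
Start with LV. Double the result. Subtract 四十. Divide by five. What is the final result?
Convert LV (Roman numeral) → 50 + 5 = 55 (decimal)
Start: 55
55 × 2 = 110
Convert 四十 (Chinese numeral) → 4×10 = 40 (decimal)
110 - 40 = 70
Convert five (English words) → 5 (decimal)
70 ÷ 5 = 14
14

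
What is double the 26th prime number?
The 26th prime number = 101
Compute 101 × 2 = 202
202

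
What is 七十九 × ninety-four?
Convert 七十九 (Chinese numeral) → 7×10 + 9 = 79 (decimal)
Convert ninety-four (English words) → 94 (decimal)
Compute 79 × 94 = 7426
7426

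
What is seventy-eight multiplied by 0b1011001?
Convert seventy-eight (English words) → 78 (decimal)
Convert 0b1011001 (binary) → 64 + 16 + 8 + 1 = 89 (decimal)
Compute 78 × 89 = 6942
6942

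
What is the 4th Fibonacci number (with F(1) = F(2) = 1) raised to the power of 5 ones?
Convert the 4th Fibonacci number (with F(1) = F(2) = 1) (Fibonacci index) → 1, 1, 2, 3 → 3 (decimal)
Convert 5 ones (place-value notation) → 5 (decimal)
Compute 3 ^ 5 = 243
243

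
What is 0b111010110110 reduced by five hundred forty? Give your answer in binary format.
Convert 0b111010110110 (binary) → 2048 + 1024 + 512 + 128 + 32 + 16 + 4 + 2 = 3766 (decimal)
Convert five hundred forty (English words) → 5×100 + 40 = 540 (decimal)
Compute 3766 - 540 = 3226
Convert 3226 (decimal) → 3226 = 2048 + 1024 + 128 + 16 + 8 + 2 → 0b110010011010 (binary)
0b110010011010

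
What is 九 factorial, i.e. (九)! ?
Convert 九 (Chinese numeral) → 9 (decimal)
Compute 9! = 362880
362880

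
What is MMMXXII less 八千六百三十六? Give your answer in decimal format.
Convert MMMXXII (Roman numeral) → 1000 + 1000 + 1000 + 10 + 10 + 1 + 1 = 3022 (decimal)
Convert 八千六百三十六 (Chinese numeral) → 8×1000 + 6×100 + 3×10 + 6 = 8636 (decimal)
Compute 3022 - 8636 = -5614
-5614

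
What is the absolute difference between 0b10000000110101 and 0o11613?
Convert 0b10000000110101 (binary) → 8192 + 32 + 16 + 4 + 1 = 8245 (decimal)
Convert 0o11613 (octal) → 1×4096 + 1×512 + 6×64 + 1×8 + 3 = 5003 (decimal)
Compute |8245 - 5003| = 3242
3242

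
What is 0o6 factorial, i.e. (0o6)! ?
Convert 0o6 (octal) → 6 (decimal)
Compute 6! = 720
720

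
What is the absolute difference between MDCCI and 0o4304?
Convert MDCCI (Roman numeral) → 1000 + 500 + 100 + 100 + 1 = 1701 (decimal)
Convert 0o4304 (octal) → 4×512 + 3×64 + 4 = 2244 (decimal)
Compute |1701 - 2244| = 543
543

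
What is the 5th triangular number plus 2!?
The 5th triangular number = 5×6/2 = 15
Convert 2! (factorial) → 2 (decimal)
Compute 15 + 2 = 17
17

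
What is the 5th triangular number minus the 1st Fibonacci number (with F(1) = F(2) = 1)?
The 5th triangular number = 5×6/2 = 15
Convert the 1st Fibonacci number (with F(1) = F(2) = 1) (Fibonacci index) → 1 (decimal)
Compute 15 - 1 = 14
14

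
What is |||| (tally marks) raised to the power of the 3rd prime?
Convert |||| (tally marks) → 4 (decimal)
Convert the 3rd prime (prime index) → 5 (decimal)
Compute 4 ^ 5 = 1024
1024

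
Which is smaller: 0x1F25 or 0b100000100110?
Convert 0x1F25 (hexadecimal) → 1×4096 + 15×256 + 2×16 + 5 = 7973 (decimal)
Convert 0b100000100110 (binary) → 2048 + 32 + 4 + 2 = 2086 (decimal)
Compare 7973 vs 2086: smaller = 2086
2086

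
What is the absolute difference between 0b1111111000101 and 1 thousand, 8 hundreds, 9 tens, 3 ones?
Convert 0b1111111000101 (binary) → 4096 + 2048 + 1024 + 512 + 256 + 128 + 64 + 4 + 1 = 8133 (decimal)
Convert 1 thousand, 8 hundreds, 9 tens, 3 ones (place-value notation) → 1×1000 + 8×100 + 9×10 + 3 = 1893 (decimal)
Compute |8133 - 1893| = 6240
6240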